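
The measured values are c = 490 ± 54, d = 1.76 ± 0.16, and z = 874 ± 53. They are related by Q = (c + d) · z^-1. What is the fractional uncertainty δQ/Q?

0.125

Let u = c + d = 492. δu = √(δc² + δd²) = √(2920 + 0.0256) = 54.0, so δu/u = 0.110.
Q is then a monomial in u, z:
δQ/Q = √((δu/u)² + (-1·δz/z)²) = √(0.0121 + 0.00368) = 0.125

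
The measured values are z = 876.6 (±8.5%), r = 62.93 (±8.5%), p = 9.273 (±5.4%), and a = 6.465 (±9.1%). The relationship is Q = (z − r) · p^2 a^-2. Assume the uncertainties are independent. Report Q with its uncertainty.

1674 ± 386

Let u = z − r = 813.7. δu = √(δz² + δr²) = √(5550 + 28.6) = 74.7, so δu/u = 0.0918.
Q is then a monomial in u, p, a:
δQ/Q = √((δu/u)² + (2·δp/p)² + (-2·δa/a)²) = √(0.00843 + 0.0117 + 0.0331) = 0.231
Q = 1674, so δQ = 0.231 × 1674 = 386.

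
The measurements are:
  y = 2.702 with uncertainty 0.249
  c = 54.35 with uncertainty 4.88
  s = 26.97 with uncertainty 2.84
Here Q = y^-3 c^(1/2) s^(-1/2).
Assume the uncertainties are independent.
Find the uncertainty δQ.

0.0205

Products/powers → add relative errors in quadrature, weighted by exponent:
  (-3·δy/y)² = (-3×0.0922)² = 0.0764;  (½·δc/c)² = (0.5×0.0898)² = 0.00202;  (−½·δs/s)² = (-0.5×0.105)² = 0.00277
δQ/Q = √(0.0812) = 0.285
Q = 0.07196, so δQ = 0.285 × 0.07196 = 0.0205.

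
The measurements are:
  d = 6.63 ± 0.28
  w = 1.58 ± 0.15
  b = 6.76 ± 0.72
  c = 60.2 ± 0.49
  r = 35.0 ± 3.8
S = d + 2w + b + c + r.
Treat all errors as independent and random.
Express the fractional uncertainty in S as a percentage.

Each term contributes (cᵢ δxᵢ)² to (δS)²:
  (δd)² = 0.0784;  (2·δw)² = 0.0900;  (δb)² = 0.518;  (δc)² = 0.240;  (δr)² = 14.4
δS = √(15.4) = 3.92
S = 112, so δS/S = 3.92/112 = 0.0351.

3.51%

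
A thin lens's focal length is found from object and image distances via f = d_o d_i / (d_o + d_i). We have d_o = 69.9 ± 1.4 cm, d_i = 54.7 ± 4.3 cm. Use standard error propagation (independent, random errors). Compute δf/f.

0.0450

∂f/∂d_o = (d_i/(d_o+d_i))² = 0.193;  ∂f/∂d_i = (d_o/(d_o+d_i))² = 0.315
δf = √((∂f/∂d_o · δd_o)² + (∂f/∂d_i · δd_i)²) = √(0.0728 + 1.83) = 1.38 cm
f = 30.7 cm, so δf/f = 1.38/30.7 = 0.0450.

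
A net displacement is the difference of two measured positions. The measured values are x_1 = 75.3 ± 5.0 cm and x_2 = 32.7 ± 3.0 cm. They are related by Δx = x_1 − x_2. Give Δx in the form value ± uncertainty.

42.6 ± 5.83 cm

Sums and differences: (δΔx)² = Σ (cᵢ δxᵢ)².
  (δx_1)² = 25.0;  (δx_2)² = 9.00
δΔx = √(34.0) = 5.83 cm
Δx = 42.6 cm.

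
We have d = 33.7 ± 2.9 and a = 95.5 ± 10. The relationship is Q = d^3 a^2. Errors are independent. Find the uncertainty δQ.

1.16e+08

Products/powers → add relative errors in quadrature, weighted by exponent:
  (3·δd/d)² = (3×0.0861)² = 0.0666;  (2·δa/a)² = (2×0.105)² = 0.0439
δQ/Q = √(0.111) = 0.332
Q = 3.49e+08, so δQ = 0.332 × 3.49e+08 = 1.16e+08.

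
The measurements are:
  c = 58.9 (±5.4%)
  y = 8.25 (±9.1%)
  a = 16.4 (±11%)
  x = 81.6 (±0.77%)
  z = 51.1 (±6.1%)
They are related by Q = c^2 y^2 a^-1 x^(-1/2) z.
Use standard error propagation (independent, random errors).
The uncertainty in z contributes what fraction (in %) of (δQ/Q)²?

(δQ/Q)² = (2·δc/c)² + (2·δy/y)² + (-1·δa/a)² + (−½·δx/x)² + (1·δz/z)²
  c term: (2×0.0540)² = 0.0117
  y term: (2×0.0910)² = 0.0331
  a term: (-1×0.110)² = 0.0121
  x term: (-0.5×0.00770)² = 1.48e-05
  z term: (1×0.0610)² = 0.00372
Total = 0.0606. Share from z = 0.00372/0.0606 = 0.0614.

6.14%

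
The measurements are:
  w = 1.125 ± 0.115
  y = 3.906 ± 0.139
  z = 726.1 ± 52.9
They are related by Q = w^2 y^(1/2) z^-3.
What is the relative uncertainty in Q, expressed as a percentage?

Q is a product of powers, so relative uncertainties combine in quadrature:
  (2·δw/w)² = (2×0.102)² = 0.0418;  (½·δy/y)² = (0.5×0.0356)² = 0.000317;  (-3·δz/z)² = (-3×0.0729)² = 0.0478
δQ/Q = √(0.0899) = 0.300

30.0%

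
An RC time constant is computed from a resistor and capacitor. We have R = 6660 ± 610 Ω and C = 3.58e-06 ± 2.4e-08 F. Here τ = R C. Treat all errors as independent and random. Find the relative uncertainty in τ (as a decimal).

0.0918

Since τ is a product/quotient, work with relative uncertainties:
  (1·δR/R)² = (1×0.0916)² = 0.00839;  (1·δC/C)² = (1×0.00670)² = 4.49e-05
δτ/τ = √(0.00843) = 0.0918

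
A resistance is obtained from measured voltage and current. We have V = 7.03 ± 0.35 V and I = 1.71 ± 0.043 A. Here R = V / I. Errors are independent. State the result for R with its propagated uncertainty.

Since R is a product/quotient, work with relative uncertainties:
  (1·δV/V)² = (1×0.0498)² = 0.00248;  (-1·δI/I)² = (-1×0.0251)² = 0.000632
δR/R = √(0.00311) = 0.0558
R = 4.11 Ω, so δR = 0.0558 × 4.11 = 0.229 Ω.

4.11 ± 0.229 Ω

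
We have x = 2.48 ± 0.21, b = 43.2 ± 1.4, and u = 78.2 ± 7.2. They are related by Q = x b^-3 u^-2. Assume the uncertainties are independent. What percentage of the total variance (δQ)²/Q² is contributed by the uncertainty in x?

(δQ/Q)² = (1·δx/x)² + (-3·δb/b)² + (-2·δu/u)²
  x term: (1×0.0847)² = 0.00717
  b term: (-3×0.0324)² = 0.00945
  u term: (-2×0.0921)² = 0.0339
Total = 0.0505. Share from x = 0.00717/0.0505 = 0.142.

14.2%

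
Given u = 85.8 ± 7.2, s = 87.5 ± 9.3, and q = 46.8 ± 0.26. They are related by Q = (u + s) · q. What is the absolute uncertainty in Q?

Let w = u + s = 173. δw = √(δu² + δs²) = √(51.8 + 86.5) = 11.8, so δw/w = 0.0679.
Q is then a monomial in w, q:
δQ/Q = √((δw/w)² + (1·δq/q)²) = √(0.00461 + 3.09e-05) = 0.0681
Q = 8110, so δQ = 0.0681 × 8110 = 552.

552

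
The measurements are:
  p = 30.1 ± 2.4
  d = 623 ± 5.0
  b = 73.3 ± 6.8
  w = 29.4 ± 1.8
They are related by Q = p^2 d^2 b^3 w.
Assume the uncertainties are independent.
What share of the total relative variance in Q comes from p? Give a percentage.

(δQ/Q)² = (2·δp/p)² + (2·δd/d)² + (3·δb/b)² + (1·δw/w)²
  p term: (2×0.0797)² = 0.0254
  d term: (2×0.00803)² = 0.000258
  b term: (3×0.0928)² = 0.0775
  w term: (1×0.0612)² = 0.00375
Total = 0.107. Share from p = 0.0254/0.107 = 0.238.

23.8%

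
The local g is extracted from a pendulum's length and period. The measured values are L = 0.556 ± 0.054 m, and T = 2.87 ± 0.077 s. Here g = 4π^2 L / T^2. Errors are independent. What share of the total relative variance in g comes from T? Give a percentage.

(δg/g)² = (1·δL/L)² + (-2·δT/T)²
  L term: (1×0.0971)² = 0.00943
  T term: (-2×0.0268)² = 0.00288
Total = 0.0123. Share from T = 0.00288/0.0123 = 0.234.

23.4%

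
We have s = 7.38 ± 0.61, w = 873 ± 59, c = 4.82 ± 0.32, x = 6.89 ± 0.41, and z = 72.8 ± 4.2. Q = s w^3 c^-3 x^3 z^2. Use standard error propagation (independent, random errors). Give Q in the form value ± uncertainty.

(7.60 ± 2.77) × 10^13

Relative error in a monomial: (δQ/Q)² = Σ (nᵢ · δxᵢ/xᵢ)².
  (1·δs/s)² = (1×0.0827)² = 0.00683;  (3·δw/w)² = (3×0.0676)² = 0.0411;  (-3·δc/c)² = (-3×0.0664)² = 0.0397;  (3·δx/x)² = (3×0.0595)² = 0.0319;  (2·δz/z)² = (2×0.0577)² = 0.0133
δQ/Q = √(0.133) = 0.364
Q = 7.6e+13, so δQ = 0.364 × 7.6e+13 = 2.77e+13.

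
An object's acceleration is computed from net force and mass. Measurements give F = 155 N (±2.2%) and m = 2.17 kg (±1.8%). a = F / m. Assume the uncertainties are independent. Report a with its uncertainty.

71.4 ± 2.03 m/s^2

For a monomial a ∝ F, m^-1, fractional errors add in quadrature:
  (1·δF/F)² = (1×0.0220)² = 0.000484;  (-1·δm/m)² = (-1×0.0180)² = 0.000324
δa/a = √(0.000808) = 0.0284
a = 71.4 m/s^2, so δa = 0.0284 × 71.4 = 2.03 m/s^2.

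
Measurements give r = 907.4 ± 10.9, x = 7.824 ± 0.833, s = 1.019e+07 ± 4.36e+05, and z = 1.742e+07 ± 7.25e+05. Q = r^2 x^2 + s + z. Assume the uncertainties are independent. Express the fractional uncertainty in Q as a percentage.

13.9%

Let p = r^2·x^2 = 5.04e+07. δp/p = √((2·δr/r)² + (2·δx/x)²) = √(0.000577 + 0.0453) = 0.214, so δp = 1.08e+07.
Q = p + s + z: δQ = √(δp² + δs² + δz²) = √(1.17e+14 + 1.9e+11 + 5.26e+11) = 1.08e+07
Q = 7.801e+07, so δQ/Q = 1.08e+07/7.801e+07 = 0.139.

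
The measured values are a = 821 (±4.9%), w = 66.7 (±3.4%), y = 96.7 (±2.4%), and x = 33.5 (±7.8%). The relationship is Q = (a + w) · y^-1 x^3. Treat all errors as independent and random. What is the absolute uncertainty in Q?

Let u = a + w = 888. δu = √(δa² + δw²) = √(1620 + 5.14) = 40.3, so δu/u = 0.0454.
Q is then a monomial in u, y, x:
δQ/Q = √((δu/u)² + (-1·δy/y)² + (3·δx/x)²) = √(0.00206 + 0.000576 + 0.0548) = 0.240
Q = 3.45e+05, so δQ = 0.240 × 3.45e+05 = 82700.

82700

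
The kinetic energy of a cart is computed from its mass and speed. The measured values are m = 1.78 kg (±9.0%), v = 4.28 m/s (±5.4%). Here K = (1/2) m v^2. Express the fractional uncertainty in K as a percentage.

14.1%

Each factor contributes (exponent × relative error)² to (δK/K)²:
  (1·δm/m)² = (1×0.0900)² = 0.00810;  (2·δv/v)² = (2×0.0540)² = 0.0117
δK/K = √(0.0198) = 0.141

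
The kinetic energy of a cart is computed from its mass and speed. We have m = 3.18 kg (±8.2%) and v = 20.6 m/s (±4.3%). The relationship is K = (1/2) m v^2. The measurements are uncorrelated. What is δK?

80.2 J

Each factor contributes (exponent × relative error)² to (δK/K)²:
  (1·δm/m)² = (1×0.0820)² = 0.00672;  (2·δv/v)² = (2×0.0430)² = 0.00740
δK/K = √(0.0141) = 0.119
K = 675 J, so δK = 0.119 × 675 = 80.2 J.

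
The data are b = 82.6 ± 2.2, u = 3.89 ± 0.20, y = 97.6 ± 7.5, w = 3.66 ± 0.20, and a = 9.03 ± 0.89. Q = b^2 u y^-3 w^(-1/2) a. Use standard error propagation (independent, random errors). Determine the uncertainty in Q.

0.0354

Relative error in a monomial: (δQ/Q)² = Σ (nᵢ · δxᵢ/xᵢ)².
  (2·δb/b)² = (2×0.0266)² = 0.00284;  (1·δu/u)² = (1×0.0514)² = 0.00264;  (-3·δy/y)² = (-3×0.0768)² = 0.0531;  (−½·δw/w)² = (-0.5×0.0546)² = 0.000747;  (1·δa/a)² = (1×0.0986)² = 0.00971
δQ/Q = √(0.0691) = 0.263
Q = 0.135, so δQ = 0.263 × 0.135 = 0.0354.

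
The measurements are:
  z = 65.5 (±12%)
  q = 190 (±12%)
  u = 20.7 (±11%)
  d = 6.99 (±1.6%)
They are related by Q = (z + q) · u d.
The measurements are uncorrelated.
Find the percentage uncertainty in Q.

14.6%

Let w = z + q = 256. δw = √(δz² + δq²) = √(61.8 + 520) = 24.1, so δw/w = 0.0944.
Q is then a monomial in w, u, d:
δQ/Q = √((δw/w)² + (1·δu/u)² + (1·δd/d)²) = √(0.00891 + 0.0121 + 0.000256) = 0.146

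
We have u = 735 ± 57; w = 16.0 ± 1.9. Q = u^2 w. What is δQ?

Q is a product of powers, so relative uncertainties combine in quadrature:
  (2·δu/u)² = (2×0.0776)² = 0.0241;  (1·δw/w)² = (1×0.119)² = 0.0141
δQ/Q = √(0.0382) = 0.195
Q = 8.64e+06, so δQ = 0.195 × 8.64e+06 = 1.69e+06.

1.69e+06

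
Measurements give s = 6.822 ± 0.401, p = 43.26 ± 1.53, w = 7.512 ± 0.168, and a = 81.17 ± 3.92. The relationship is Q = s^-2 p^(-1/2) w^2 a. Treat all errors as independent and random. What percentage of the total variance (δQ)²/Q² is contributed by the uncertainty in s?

(δQ/Q)² = (-2·δs/s)² + (−½·δp/p)² + (2·δw/w)² + (1·δa/a)²
  s term: (-2×0.0588)² = 0.0138
  p term: (-0.5×0.0354)² = 0.000313
  w term: (2×0.0224)² = 0.00200
  a term: (1×0.0483)² = 0.00233
Total = 0.0185. Share from s = 0.0138/0.0185 = 0.748.

74.8%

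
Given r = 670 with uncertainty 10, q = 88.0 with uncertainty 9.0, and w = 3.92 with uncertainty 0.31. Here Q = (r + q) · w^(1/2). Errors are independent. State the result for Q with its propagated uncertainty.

Let u = r + q = 758. δu = √(δr² + δq²) = √(100 + 81.0) = 13.5, so δu/u = 0.0177.
Q is then a monomial in u, w:
δQ/Q = √((δu/u)² + (½·δw/w)²) = √(0.000315 + 0.00156) = 0.0433
Q = 1500, so δQ = 0.0433 × 1500 = 65.0.

1500 ± 65.0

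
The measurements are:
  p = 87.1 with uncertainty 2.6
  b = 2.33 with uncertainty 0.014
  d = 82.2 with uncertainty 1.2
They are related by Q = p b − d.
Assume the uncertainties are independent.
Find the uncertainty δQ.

Let w = p·b = 203. δw/w = √((1·δp/p)² + (1·δb/b)²) = √(0.000891 + 3.61e-05) = 0.0304, so δw = 6.18.
Q = w − d: δQ = √(δw² + δd²) = √(38.2 + 1.44) = 6.29

6.29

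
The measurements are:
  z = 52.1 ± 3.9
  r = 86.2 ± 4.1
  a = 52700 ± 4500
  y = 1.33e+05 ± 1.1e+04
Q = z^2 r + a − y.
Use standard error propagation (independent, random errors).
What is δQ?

Let p = z^2·r = 2.34e+05. δp/p = √((2·δz/z)² + (1·δr/r)²) = √(0.0224 + 0.00226) = 0.157, so δp = 36800.
Q = p + a − y: δQ = √(δp² + δa² + δy²) = √(1.35e+09 + 2.02e+07 + 1.21e+08) = 38600

38600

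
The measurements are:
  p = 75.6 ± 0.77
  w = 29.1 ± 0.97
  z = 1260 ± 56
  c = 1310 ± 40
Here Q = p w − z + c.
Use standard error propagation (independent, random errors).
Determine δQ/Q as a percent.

Let h = p·w = 2200. δh/h = √((1·δp/p)² + (1·δw/w)²) = √(0.000104 + 0.00111) = 0.0349, so δh = 76.7.
Q = h − z + c: δQ = √(δh² + δz² + δc²) = √(5880 + 3140 + 1600) = 103
Q = 2250, so δQ/Q = 103/2250 = 0.0458.

4.58%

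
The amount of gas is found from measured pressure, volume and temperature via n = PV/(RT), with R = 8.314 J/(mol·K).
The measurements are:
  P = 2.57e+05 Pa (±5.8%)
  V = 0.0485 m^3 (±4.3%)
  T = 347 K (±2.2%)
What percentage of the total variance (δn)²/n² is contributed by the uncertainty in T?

8.50%

(δn/n)² = (1·δP/P)² + (1·δV/V)² + (-1·δT/T)²
  P term: (1×0.0580)² = 0.00336
  V term: (1×0.0430)² = 0.00185
  T term: (-1×0.0220)² = 0.000484
Total = 0.00570. Share from T = 0.000484/0.00570 = 0.0850.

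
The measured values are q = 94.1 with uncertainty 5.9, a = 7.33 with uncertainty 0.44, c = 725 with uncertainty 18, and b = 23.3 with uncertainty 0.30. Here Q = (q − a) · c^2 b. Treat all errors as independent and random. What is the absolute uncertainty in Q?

9.07e+07

Let u = q − a = 86.8. δu = √(δq² + δa²) = √(34.8 + 0.194) = 5.92, so δu/u = 0.0682.
Q is then a monomial in u, c, b:
δQ/Q = √((δu/u)² + (2·δc/c)² + (1·δb/b)²) = √(0.00465 + 0.00247 + 0.000166) = 0.0853
Q = 1.06e+09, so δQ = 0.0853 × 1.06e+09 = 9.07e+07.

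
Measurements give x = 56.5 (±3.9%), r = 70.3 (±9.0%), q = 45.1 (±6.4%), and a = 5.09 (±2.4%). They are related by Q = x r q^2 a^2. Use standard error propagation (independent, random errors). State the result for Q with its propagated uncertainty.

(2.09 ± 0.352) × 10^8

Each factor contributes (exponent × relative error)² to (δQ/Q)²:
  (1·δx/x)² = (1×0.0390)² = 0.00152;  (1·δr/r)² = (1×0.0900)² = 0.00810;  (2·δq/q)² = (2×0.0640)² = 0.0164;  (2·δa/a)² = (2×0.0240)² = 0.00230
δQ/Q = √(0.0283) = 0.168
Q = 2.09e+08, so δQ = 0.168 × 2.09e+08 = 3.52e+07.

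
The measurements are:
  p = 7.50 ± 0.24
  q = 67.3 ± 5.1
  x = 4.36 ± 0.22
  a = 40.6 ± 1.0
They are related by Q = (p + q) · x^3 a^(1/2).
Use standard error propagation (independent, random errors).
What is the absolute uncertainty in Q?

6580

Let u = p + q = 74.8. δu = √(δp² + δq²) = √(0.0576 + 26.0) = 5.11, so δu/u = 0.0683.
Q is then a monomial in u, x, a:
δQ/Q = √((δu/u)² + (3·δx/x)² + (½·δa/a)²) = √(0.00466 + 0.0229 + 0.000152) = 0.167
Q = 39500, so δQ = 0.167 × 39500 = 6580.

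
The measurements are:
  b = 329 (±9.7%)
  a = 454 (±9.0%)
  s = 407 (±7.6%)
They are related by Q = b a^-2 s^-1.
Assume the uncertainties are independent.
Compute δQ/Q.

Each factor contributes (exponent × relative error)² to (δQ/Q)²:
  (1·δb/b)² = (1×0.0970)² = 0.00941;  (-2·δa/a)² = (-2×0.0900)² = 0.0324;  (-1·δs/s)² = (-1×0.0760)² = 0.00578
δQ/Q = √(0.0476) = 0.218

0.218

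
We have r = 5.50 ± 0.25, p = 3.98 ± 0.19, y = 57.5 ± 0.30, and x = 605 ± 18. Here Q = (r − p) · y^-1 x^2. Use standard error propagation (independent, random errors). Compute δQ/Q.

0.215

Let u = r − p = 1.52. δu = √(δr² + δp²) = √(0.0625 + 0.0361) = 0.314, so δu/u = 0.207.
Q is then a monomial in u, y, x:
δQ/Q = √((δu/u)² + (-1·δy/y)² + (2·δx/x)²) = √(0.0427 + 2.72e-05 + 0.00354) = 0.215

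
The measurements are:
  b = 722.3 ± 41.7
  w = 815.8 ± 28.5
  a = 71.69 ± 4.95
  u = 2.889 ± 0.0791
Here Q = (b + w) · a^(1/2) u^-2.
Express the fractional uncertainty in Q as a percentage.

7.26%

Let h = b + w = 1538. δh = √(δb² + δw²) = √(1740 + 812) = 50.5, so δh/h = 0.0328.
Q is then a monomial in h, a, u:
δQ/Q = √((δh/h)² + (½·δa/a)² + (-2·δu/u)²) = √(0.00108 + 0.00119 + 0.00300) = 0.0726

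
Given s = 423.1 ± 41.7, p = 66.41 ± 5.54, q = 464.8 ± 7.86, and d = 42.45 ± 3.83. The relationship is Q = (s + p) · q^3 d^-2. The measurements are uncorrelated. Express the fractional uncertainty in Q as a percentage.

Let u = s + p = 489.5. δu = √(δs² + δp²) = √(1740 + 30.7) = 42.1, so δu/u = 0.0859.
Q is then a monomial in u, q, d:
δQ/Q = √((δu/u)² + (3·δq/q)² + (-2·δd/d)²) = √(0.00738 + 0.00257 + 0.0326) = 0.206

20.6%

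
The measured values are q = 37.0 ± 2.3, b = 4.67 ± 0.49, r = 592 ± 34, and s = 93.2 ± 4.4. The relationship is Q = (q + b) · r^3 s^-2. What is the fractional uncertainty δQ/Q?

0.204

Let u = q + b = 41.7. δu = √(δq² + δb²) = √(5.29 + 0.240) = 2.35, so δu/u = 0.0564.
Q is then a monomial in u, r, s:
δQ/Q = √((δu/u)² + (3·δr/r)² + (-2·δs/s)²) = √(0.00318 + 0.0297 + 0.00892) = 0.204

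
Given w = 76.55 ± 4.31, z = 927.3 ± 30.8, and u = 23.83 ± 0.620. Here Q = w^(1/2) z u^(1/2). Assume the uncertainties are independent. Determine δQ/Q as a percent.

4.54%

Products/powers → add relative errors in quadrature, weighted by exponent:
  (½·δw/w)² = (0.5×0.0563)² = 0.000793;  (1·δz/z)² = (1×0.0332)² = 0.00110;  (½·δu/u)² = (0.5×0.0260)² = 0.000169
δQ/Q = √(0.00206) = 0.0454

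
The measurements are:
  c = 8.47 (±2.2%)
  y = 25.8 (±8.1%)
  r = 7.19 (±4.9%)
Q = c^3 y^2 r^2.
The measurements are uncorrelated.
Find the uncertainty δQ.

4.19e+06

Since Q is a product/quotient, work with relative uncertainties:
  (3·δc/c)² = (3×0.0220)² = 0.00436;  (2·δy/y)² = (2×0.0810)² = 0.0262;  (2·δr/r)² = (2×0.0490)² = 0.00960
δQ/Q = √(0.0402) = 0.201
Q = 2.09e+07, so δQ = 0.201 × 2.09e+07 = 4.19e+06.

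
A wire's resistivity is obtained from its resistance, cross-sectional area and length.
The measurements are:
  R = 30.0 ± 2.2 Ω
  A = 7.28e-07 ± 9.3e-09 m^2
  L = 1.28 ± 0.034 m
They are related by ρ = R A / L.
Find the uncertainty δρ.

ρ is a product of powers, so relative uncertainties combine in quadrature:
  (1·δR/R)² = (1×0.0733)² = 0.00538;  (1·δA/A)² = (1×0.0128)² = 0.000163;  (-1·δL/L)² = (-1×0.0266)² = 0.000706
δρ/ρ = √(0.00625) = 0.0790
ρ = 1.71e-05 Ω·m, so δρ = 0.0790 × 1.71e-05 = 1.35e-06 Ω·m.

1.35e-06 Ω·m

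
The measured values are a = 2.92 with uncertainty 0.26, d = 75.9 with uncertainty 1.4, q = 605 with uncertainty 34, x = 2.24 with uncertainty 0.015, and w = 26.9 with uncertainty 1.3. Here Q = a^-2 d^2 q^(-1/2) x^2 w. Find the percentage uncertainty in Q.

19.1%

Relative error in a monomial: (δQ/Q)² = Σ (nᵢ · δxᵢ/xᵢ)².
  (-2·δa/a)² = (-2×0.0890)² = 0.0317;  (2·δd/d)² = (2×0.0184)² = 0.00136;  (−½·δq/q)² = (-0.5×0.0562)² = 0.000790;  (2·δx/x)² = (2×0.00670)² = 0.000179;  (1·δw/w)² = (1×0.0483)² = 0.00234
δQ/Q = √(0.0364) = 0.191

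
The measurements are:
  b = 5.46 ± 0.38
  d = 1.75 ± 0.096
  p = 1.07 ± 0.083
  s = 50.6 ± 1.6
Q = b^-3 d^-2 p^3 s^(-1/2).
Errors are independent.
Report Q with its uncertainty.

0.000345 ± 0.000115

Each factor contributes (exponent × relative error)² to (δQ/Q)²:
  (-3·δb/b)² = (-3×0.0696)² = 0.0436;  (-2·δd/d)² = (-2×0.0549)² = 0.0120;  (3·δp/p)² = (3×0.0776)² = 0.0542;  (−½·δs/s)² = (-0.5×0.0316)² = 0.000250
δQ/Q = √(0.110) = 0.332
Q = 0.000345, so δQ = 0.332 × 0.000345 = 0.000115.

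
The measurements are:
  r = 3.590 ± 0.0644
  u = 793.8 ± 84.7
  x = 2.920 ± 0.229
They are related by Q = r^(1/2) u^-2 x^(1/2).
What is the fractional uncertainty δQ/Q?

Since Q is a product/quotient, work with relative uncertainties:
  (½·δr/r)² = (0.5×0.0179)² = 8.04e-05;  (-2·δu/u)² = (-2×0.107)² = 0.0455;  (½·δx/x)² = (0.5×0.0784)² = 0.00154
δQ/Q = √(0.0472) = 0.217

0.217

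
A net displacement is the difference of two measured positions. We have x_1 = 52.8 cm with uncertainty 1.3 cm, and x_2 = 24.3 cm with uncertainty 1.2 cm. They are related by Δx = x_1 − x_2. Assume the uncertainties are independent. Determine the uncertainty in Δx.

1.77 cm

Sums and differences: (δΔx)² = Σ (cᵢ δxᵢ)².
  (δx_1)² = 1.69;  (δx_2)² = 1.44
δΔx = √(3.13) = 1.77 cm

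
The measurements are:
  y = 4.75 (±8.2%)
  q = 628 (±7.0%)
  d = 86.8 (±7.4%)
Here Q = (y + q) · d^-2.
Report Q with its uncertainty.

0.0840 ± 0.0137

Let u = y + q = 633. δu = √(δy² + δq²) = √(0.152 + 1930) = 44.0, so δu/u = 0.0695.
Q is then a monomial in u, d:
δQ/Q = √((δu/u)² + (-2·δd/d)²) = √(0.00483 + 0.0219) = 0.163
Q = 0.0840, so δQ = 0.163 × 0.0840 = 0.0137.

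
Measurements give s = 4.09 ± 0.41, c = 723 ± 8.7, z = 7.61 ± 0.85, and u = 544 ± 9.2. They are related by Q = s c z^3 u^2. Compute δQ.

1.36e+11

Products/powers → add relative errors in quadrature, weighted by exponent:
  (1·δs/s)² = (1×0.100)² = 0.0100;  (1·δc/c)² = (1×0.0120)² = 0.000145;  (3·δz/z)² = (3×0.112)² = 0.112;  (2·δu/u)² = (2×0.0169)² = 0.00114
δQ/Q = √(0.124) = 0.352
Q = 3.86e+11, so δQ = 0.352 × 3.86e+11 = 1.36e+11.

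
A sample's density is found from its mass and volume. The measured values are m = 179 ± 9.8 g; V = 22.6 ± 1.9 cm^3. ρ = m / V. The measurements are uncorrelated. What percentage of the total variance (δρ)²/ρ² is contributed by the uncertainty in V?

70.2%

(δρ/ρ)² = (1·δm/m)² + (-1·δV/V)²
  m term: (1×0.0547)² = 0.00300
  V term: (-1×0.0841)² = 0.00707
Total = 0.0101. Share from V = 0.00707/0.0101 = 0.702.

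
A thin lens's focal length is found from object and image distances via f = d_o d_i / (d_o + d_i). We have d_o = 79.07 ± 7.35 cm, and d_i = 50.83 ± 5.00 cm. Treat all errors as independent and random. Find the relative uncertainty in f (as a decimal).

0.0701

∂f/∂d_o = (d_i/(d_o+d_i))² = 0.153;  ∂f/∂d_i = (d_o/(d_o+d_i))² = 0.371
δf = √((∂f/∂d_o · δd_o)² + (∂f/∂d_i · δd_i)²) = √(1.27 + 3.43) = 2.17 cm
f = 30.94 cm, so δf/f = 2.17/30.94 = 0.0701.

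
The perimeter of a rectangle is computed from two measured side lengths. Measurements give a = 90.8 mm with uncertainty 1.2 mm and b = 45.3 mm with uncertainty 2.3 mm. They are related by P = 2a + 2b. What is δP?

Sums and differences: (δP)² = Σ (cᵢ δxᵢ)².
  (2·δa)² = 5.76;  (2·δb)² = 21.2
δP = √(26.9) = 5.19 mm

5.19 mm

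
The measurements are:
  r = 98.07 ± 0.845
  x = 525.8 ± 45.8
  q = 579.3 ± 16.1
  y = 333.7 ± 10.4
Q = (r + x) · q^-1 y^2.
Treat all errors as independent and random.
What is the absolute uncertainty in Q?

12000

Let u = r + x = 623.9. δu = √(δr² + δx²) = √(0.714 + 2100) = 45.8, so δu/u = 0.0734.
Q is then a monomial in u, q, y:
δQ/Q = √((δu/u)² + (-1·δq/q)² + (2·δy/y)²) = √(0.00539 + 0.000772 + 0.00389) = 0.100
Q = 119900, so δQ = 0.100 × 119900 = 12000.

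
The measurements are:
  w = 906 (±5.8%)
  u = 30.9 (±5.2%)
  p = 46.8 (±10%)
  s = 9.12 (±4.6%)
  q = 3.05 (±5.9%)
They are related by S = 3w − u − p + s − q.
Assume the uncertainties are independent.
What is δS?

158

Each term contributes (cᵢ δxᵢ)² to (δS)²:
  (3·δw)² = 24900;  (δu)² = 2.58;  (δp)² = 21.9;  (δs)² = 0.176;  (δq)² = 0.0324
δS = √(24900) = 158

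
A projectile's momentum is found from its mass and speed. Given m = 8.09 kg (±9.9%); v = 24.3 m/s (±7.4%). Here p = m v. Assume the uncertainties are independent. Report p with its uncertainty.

197 ± 24.3 kg·m/s

For a monomial p ∝ m, v, fractional errors add in quadrature:
  (1·δm/m)² = (1×0.0990)² = 0.00980;  (1·δv/v)² = (1×0.0740)² = 0.00548
δp/p = √(0.0153) = 0.124
p = 197 kg·m/s, so δp = 0.124 × 197 = 24.3 kg·m/s.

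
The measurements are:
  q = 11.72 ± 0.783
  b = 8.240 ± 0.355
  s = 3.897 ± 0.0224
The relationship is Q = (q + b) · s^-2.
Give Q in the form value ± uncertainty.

1.314 ± 0.0586

Let u = q + b = 19.96. δu = √(δq² + δb²) = √(0.613 + 0.126) = 0.860, so δu/u = 0.0431.
Q is then a monomial in u, s:
δQ/Q = √((δu/u)² + (-2·δs/s)²) = √(0.00186 + 0.000132) = 0.0446
Q = 1.314, so δQ = 0.0446 × 1.314 = 0.0586.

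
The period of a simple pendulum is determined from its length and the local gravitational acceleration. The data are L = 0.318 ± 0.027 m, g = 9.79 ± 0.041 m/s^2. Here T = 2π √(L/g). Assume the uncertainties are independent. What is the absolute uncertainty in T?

Since T is a product/quotient, work with relative uncertainties:
  (½·δL/L)² = (0.5×0.0849)² = 0.00180;  (−½·δg/g)² = (-0.5×0.00419)² = 4.38e-06
δT/T = √(0.00181) = 0.0425
T = 1.13 s, so δT = 0.0425 × 1.13 = 0.0481 s.

0.0481 s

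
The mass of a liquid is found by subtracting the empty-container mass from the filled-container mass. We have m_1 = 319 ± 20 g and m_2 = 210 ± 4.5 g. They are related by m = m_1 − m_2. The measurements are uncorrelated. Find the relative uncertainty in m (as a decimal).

Absolute uncertainties add in quadrature for a linear combination:
  (δm_1)² = 400;  (δm_2)² = 20.2
δm = √(420) = 20.5 g
m = 109 g, so δm/m = 20.5/109 = 0.188.

0.188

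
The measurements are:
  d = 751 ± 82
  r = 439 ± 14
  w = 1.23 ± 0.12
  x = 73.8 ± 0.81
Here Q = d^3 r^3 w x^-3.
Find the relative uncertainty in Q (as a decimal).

Products/powers → add relative errors in quadrature, weighted by exponent:
  (3·δd/d)² = (3×0.109)² = 0.107;  (3·δr/r)² = (3×0.0319)² = 0.00915;  (1·δw/w)² = (1×0.0976)² = 0.00952;  (-3·δx/x)² = (-3×0.0110)² = 0.00108
δQ/Q = √(0.127) = 0.356

0.356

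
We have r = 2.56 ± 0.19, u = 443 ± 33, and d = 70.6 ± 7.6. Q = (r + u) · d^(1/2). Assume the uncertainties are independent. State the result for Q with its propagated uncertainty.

Let w = r + u = 446. δw = √(δr² + δu²) = √(0.0361 + 1090) = 33.0, so δw/w = 0.0741.
Q is then a monomial in w, d:
δQ/Q = √((δw/w)² + (½·δd/d)²) = √(0.00549 + 0.00290) = 0.0916
Q = 3740, so δQ = 0.0916 × 3740 = 343.

3740 ± 343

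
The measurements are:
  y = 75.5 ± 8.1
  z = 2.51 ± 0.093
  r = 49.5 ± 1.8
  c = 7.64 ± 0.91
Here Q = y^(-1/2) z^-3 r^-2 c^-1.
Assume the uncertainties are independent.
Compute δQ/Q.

Each factor contributes (exponent × relative error)² to (δQ/Q)²:
  (−½·δy/y)² = (-0.5×0.107)² = 0.00288;  (-3·δz/z)² = (-3×0.0371)² = 0.0124;  (-2·δr/r)² = (-2×0.0364)² = 0.00529;  (-1·δc/c)² = (-1×0.119)² = 0.0142
δQ/Q = √(0.0347) = 0.186

0.186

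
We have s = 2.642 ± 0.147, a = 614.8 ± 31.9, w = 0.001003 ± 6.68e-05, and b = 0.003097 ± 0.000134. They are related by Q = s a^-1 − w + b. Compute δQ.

0.000360

Let p = s·a^-1 = 0.004297. δp/p = √((1·δs/s)² + (-1·δa/a)²) = √(0.00310 + 0.00269) = 0.0761, so δp = 0.000327.
Q = p − w + b: δQ = √(δp² + δw² + δb²) = √(1.07e-07 + 4.46e-09 + 1.8e-08) = 0.000360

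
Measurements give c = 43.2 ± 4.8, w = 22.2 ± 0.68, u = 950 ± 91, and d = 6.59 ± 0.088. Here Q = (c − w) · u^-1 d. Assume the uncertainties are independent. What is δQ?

0.0365

Let h = c − w = 21.0. δh = √(δc² + δw²) = √(23.0 + 0.462) = 4.85, so δh/h = 0.231.
Q is then a monomial in h, u, d:
δQ/Q = √((δh/h)² + (-1·δu/u)² + (1·δd/d)²) = √(0.0533 + 0.00918 + 0.000178) = 0.250
Q = 0.146, so δQ = 0.250 × 0.146 = 0.0365.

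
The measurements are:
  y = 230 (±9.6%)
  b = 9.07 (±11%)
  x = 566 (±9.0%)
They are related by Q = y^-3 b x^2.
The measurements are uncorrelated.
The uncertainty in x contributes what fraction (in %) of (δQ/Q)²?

(δQ/Q)² = (-3·δy/y)² + (1·δb/b)² + (2·δx/x)²
  y term: (-3×0.0960)² = 0.0829
  b term: (1×0.110)² = 0.0121
  x term: (2×0.0900)² = 0.0324
Total = 0.127. Share from x = 0.0324/0.127 = 0.254.

25.4%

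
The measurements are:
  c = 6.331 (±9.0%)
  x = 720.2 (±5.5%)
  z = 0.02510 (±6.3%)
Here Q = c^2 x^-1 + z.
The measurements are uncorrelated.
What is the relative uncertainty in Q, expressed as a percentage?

13.1%

Let p = c^2·x^-1 = 0.05565. δp/p = √((2·δc/c)² + (-1·δx/x)²) = √(0.0324 + 0.00302) = 0.188, so δp = 0.0105.
Q = p + z: δQ = √(δp² + δz²) = √(0.000110 + 2.5e-06) = 0.0106
Q = 0.08075, so δQ/Q = 0.0106/0.08075 = 0.131.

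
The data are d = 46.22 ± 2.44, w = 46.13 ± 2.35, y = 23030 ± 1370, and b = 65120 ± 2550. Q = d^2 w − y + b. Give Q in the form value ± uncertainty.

Let p = d^2·w = 98550. δp/p = √((2·δd/d)² + (1·δw/w)²) = √(0.0111 + 0.00260) = 0.117, so δp = 11600.
Q = p − y + b: δQ = √(δp² + δy² + δb²) = √(1.33e+08 + 1.88e+06 + 6.5e+06) = 11900
Q = 140600.

140600 ± 11900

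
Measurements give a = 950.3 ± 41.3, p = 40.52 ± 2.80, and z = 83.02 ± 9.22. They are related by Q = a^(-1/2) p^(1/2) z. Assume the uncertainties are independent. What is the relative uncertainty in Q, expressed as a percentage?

11.8%

Each factor contributes (exponent × relative error)² to (δQ/Q)²:
  (−½·δa/a)² = (-0.5×0.0435)² = 0.000472;  (½·δp/p)² = (0.5×0.0691)² = 0.00119;  (1·δz/z)² = (1×0.111)² = 0.0123
δQ/Q = √(0.0140) = 0.118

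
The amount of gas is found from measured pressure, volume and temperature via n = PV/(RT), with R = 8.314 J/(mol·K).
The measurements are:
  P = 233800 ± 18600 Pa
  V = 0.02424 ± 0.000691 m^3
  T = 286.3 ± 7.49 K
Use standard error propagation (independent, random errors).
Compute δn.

Relative error in a monomial: (δn/n)² = Σ (nᵢ · δxᵢ/xᵢ)².
  (1·δP/P)² = (1×0.0796)² = 0.00633;  (1·δV/V)² = (1×0.0285)² = 0.000813;  (-1·δT/T)² = (-1×0.0262)² = 0.000684
δn/n = √(0.00783) = 0.0885
n = 2.381 mol, so δn = 0.0885 × 2.381 = 0.211 mol.

0.211 mol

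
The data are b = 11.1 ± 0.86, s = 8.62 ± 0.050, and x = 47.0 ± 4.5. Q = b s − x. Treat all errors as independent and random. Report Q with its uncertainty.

Let p = b·s = 95.7. δp/p = √((1·δb/b)² + (1·δs/s)²) = √(0.00600 + 3.36e-05) = 0.0777, so δp = 7.43.
Q = p − x: δQ = √(δp² + δx²) = √(55.3 + 20.2) = 8.69
Q = 48.7.

48.7 ± 8.69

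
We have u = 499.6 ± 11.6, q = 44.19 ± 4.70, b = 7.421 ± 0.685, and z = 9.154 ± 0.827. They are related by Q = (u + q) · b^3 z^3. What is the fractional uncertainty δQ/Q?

Let w = u + q = 543.8. δw = √(δu² + δq²) = √(135 + 22.1) = 12.5, so δw/w = 0.0230.
Q is then a monomial in w, b, z:
δQ/Q = √((δw/w)² + (3·δb/b)² + (3·δz/z)²) = √(0.000530 + 0.0767 + 0.0735) = 0.388

0.388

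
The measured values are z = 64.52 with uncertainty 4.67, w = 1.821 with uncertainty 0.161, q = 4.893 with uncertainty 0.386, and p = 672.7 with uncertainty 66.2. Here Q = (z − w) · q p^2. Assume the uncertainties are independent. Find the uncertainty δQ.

Let u = z − w = 62.70. δu = √(δz² + δw²) = √(21.8 + 0.0259) = 4.67, so δu/u = 0.0745.
Q is then a monomial in u, q, p:
δQ/Q = √((δu/u)² + (1·δq/q)² + (2·δp/p)²) = √(0.00555 + 0.00622 + 0.0387) = 0.225
Q = 1.388e+08, so δQ = 0.225 × 1.388e+08 = 3.12e+07.

3.12e+07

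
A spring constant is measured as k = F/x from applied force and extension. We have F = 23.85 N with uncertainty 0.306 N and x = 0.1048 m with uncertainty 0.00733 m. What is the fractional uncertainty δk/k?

0.0711

Products/powers → add relative errors in quadrature, weighted by exponent:
  (1·δF/F)² = (1×0.0128)² = 0.000165;  (-1·δx/x)² = (-1×0.0699)² = 0.00489
δk/k = √(0.00506) = 0.0711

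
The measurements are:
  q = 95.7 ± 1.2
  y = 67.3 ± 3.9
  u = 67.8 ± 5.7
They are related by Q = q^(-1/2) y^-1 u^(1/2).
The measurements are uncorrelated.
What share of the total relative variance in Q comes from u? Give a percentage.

34.2%

(δQ/Q)² = (−½·δq/q)² + (-1·δy/y)² + (½·δu/u)²
  q term: (-0.5×0.0125)² = 3.93e-05
  y term: (-1×0.0579)² = 0.00336
  u term: (0.5×0.0841)² = 0.00177
Total = 0.00516. Share from u = 0.00177/0.00516 = 0.342.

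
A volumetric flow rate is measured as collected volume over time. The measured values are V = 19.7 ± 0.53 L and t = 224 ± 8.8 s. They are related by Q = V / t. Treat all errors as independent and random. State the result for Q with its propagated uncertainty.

For a monomial Q ∝ V, t^-1, fractional errors add in quadrature:
  (1·δV/V)² = (1×0.0269)² = 0.000724;  (-1·δt/t)² = (-1×0.0393)² = 0.00154
δQ/Q = √(0.00227) = 0.0476
Q = 0.0879 L/s, so δQ = 0.0476 × 0.0879 = 0.00419 L/s.

0.0879 ± 0.00419 L/s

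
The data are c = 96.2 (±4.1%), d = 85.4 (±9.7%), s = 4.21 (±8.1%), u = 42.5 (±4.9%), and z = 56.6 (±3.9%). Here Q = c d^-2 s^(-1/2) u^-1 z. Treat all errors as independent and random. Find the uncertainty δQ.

Q is a product of powers, so relative uncertainties combine in quadrature:
  (1·δc/c)² = (1×0.0410)² = 0.00168;  (-2·δd/d)² = (-2×0.0970)² = 0.0376;  (−½·δs/s)² = (-0.5×0.0810)² = 0.00164;  (-1·δu/u)² = (-1×0.0490)² = 0.00240;  (1·δz/z)² = (1×0.0390)² = 0.00152
δQ/Q = √(0.0449) = 0.212
Q = 0.00856, so δQ = 0.212 × 0.00856 = 0.00181.

0.00181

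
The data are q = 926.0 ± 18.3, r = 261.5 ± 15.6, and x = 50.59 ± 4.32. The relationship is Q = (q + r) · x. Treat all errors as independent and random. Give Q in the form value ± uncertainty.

Let u = q + r = 1188. δu = √(δq² + δr²) = √(335 + 243) = 24.0, so δu/u = 0.0202.
Q is then a monomial in u, x:
δQ/Q = √((δu/u)² + (1·δx/x)²) = √(0.000410 + 0.00729) = 0.0878
Q = 60080, so δQ = 0.0878 × 60080 = 5270.

60080 ± 5270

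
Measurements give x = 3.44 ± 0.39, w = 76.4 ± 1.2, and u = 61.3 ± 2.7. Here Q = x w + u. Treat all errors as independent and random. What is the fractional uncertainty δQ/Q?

Let p = x·w = 263. δp/p = √((1·δx/x)² + (1·δw/w)²) = √(0.0129 + 0.000247) = 0.114, so δp = 30.1.
Q = p + u: δQ = √(δp² + δu²) = √(905 + 7.29) = 30.2
Q = 324, so δQ/Q = 30.2/324 = 0.0932.

0.0932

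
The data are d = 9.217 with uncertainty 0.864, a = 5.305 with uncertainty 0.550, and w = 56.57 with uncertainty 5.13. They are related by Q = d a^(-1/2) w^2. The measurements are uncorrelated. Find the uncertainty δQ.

Since Q is a product/quotient, work with relative uncertainties:
  (1·δd/d)² = (1×0.0937)² = 0.00879;  (−½·δa/a)² = (-0.5×0.104)² = 0.00269;  (2·δw/w)² = (2×0.0907)² = 0.0329
δQ/Q = √(0.0444) = 0.211
Q = 12810, so δQ = 0.211 × 12810 = 2700.

2700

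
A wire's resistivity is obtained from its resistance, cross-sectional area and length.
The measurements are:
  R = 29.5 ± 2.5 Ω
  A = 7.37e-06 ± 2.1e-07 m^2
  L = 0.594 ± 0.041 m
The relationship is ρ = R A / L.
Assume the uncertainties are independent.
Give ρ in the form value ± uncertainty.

For a monomial ρ ∝ R, A, L^-1, fractional errors add in quadrature:
  (1·δR/R)² = (1×0.0847)² = 0.00718;  (1·δA/A)² = (1×0.0285)² = 0.000812;  (-1·δL/L)² = (-1×0.0690)² = 0.00476
δρ/ρ = √(0.0128) = 0.113
ρ = 0.000366 Ω·m, so δρ = 0.113 × 0.000366 = 4.13e-05 Ω·m.

(3.66 ± 0.413) × 10^-4 Ω·m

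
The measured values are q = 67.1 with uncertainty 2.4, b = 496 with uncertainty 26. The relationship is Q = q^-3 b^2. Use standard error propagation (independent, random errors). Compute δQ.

Since Q is a product/quotient, work with relative uncertainties:
  (-3·δq/q)² = (-3×0.0358)² = 0.0115;  (2·δb/b)² = (2×0.0524)² = 0.0110
δQ/Q = √(0.0225) = 0.150
Q = 0.814, so δQ = 0.150 × 0.814 = 0.122.

0.122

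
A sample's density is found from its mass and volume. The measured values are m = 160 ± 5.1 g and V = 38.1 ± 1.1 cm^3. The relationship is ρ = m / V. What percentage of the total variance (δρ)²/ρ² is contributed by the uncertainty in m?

(δρ/ρ)² = (1·δm/m)² + (-1·δV/V)²
  m term: (1×0.0319)² = 0.00102
  V term: (-1×0.0289)² = 0.000834
Total = 0.00185. Share from m = 0.00102/0.00185 = 0.549.

54.9%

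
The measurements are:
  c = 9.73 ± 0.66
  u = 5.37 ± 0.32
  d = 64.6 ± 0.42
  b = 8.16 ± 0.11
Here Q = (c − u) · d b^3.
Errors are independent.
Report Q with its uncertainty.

Let w = c − u = 4.36. δw = √(δc² + δu²) = √(0.436 + 0.102) = 0.733, so δw/w = 0.168.
Q is then a monomial in w, d, b:
δQ/Q = √((δw/w)² + (1·δd/d)² + (3·δb/b)²) = √(0.0283 + 4.23e-05 + 0.00164) = 0.173
Q = 1.53e+05, so δQ = 0.173 × 1.53e+05 = 26500.

(1.53 ± 0.265) × 10^5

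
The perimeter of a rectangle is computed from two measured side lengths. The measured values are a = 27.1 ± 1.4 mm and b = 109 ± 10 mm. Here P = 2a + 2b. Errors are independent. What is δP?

20.2 mm

Sums and differences: (δP)² = Σ (cᵢ δxᵢ)².
  (2·δa)² = 7.84;  (2·δb)² = 400
δP = √(408) = 20.2 mm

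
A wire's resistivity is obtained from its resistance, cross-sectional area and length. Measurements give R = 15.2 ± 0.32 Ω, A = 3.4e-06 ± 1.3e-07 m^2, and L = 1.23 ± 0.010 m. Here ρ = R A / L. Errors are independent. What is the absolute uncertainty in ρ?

1.87e-06 Ω·m

ρ is a product of powers, so relative uncertainties combine in quadrature:
  (1·δR/R)² = (1×0.0211)² = 0.000443;  (1·δA/A)² = (1×0.0382)² = 0.00146;  (-1·δL/L)² = (-1×0.00813)² = 6.61e-05
δρ/ρ = √(0.00197) = 0.0444
ρ = 4.2e-05 Ω·m, so δρ = 0.0444 × 4.2e-05 = 1.87e-06 Ω·m.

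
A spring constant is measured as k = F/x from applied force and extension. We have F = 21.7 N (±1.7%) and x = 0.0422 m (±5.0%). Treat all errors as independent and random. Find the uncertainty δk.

27.2 N/m

Products/powers → add relative errors in quadrature, weighted by exponent:
  (1·δF/F)² = (1×0.0170)² = 0.000289;  (-1·δx/x)² = (-1×0.0500)² = 0.00250
δk/k = √(0.00279) = 0.0528
k = 514 N/m, so δk = 0.0528 × 514 = 27.2 N/m.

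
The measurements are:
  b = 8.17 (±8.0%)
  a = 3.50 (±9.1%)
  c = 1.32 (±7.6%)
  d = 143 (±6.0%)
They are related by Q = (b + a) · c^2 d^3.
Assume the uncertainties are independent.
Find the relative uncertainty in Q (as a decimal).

0.244

Let u = b + a = 11.7. δu = √(δb² + δa²) = √(0.427 + 0.101) = 0.727, so δu/u = 0.0623.
Q is then a monomial in u, c, d:
δQ/Q = √((δu/u)² + (2·δc/c)² + (3·δd/d)²) = √(0.00388 + 0.0231 + 0.0324) = 0.244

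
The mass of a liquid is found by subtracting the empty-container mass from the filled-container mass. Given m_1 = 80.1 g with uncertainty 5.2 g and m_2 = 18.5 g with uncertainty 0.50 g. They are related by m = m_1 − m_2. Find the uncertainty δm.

Absolute uncertainties add in quadrature for a linear combination:
  (δm_1)² = 27.0;  (δm_2)² = 0.250
δm = √(27.3) = 5.22 g

5.22 g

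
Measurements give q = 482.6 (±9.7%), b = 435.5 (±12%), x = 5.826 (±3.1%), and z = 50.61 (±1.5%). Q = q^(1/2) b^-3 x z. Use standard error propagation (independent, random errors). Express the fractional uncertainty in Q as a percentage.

Each factor contributes (exponent × relative error)² to (δQ/Q)²:
  (½·δq/q)² = (0.5×0.0970)² = 0.00235;  (-3·δb/b)² = (-3×0.120)² = 0.130;  (1·δx/x)² = (1×0.0310)² = 0.000961;  (1·δz/z)² = (1×0.0150)² = 0.000225
δQ/Q = √(0.133) = 0.365

36.5%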